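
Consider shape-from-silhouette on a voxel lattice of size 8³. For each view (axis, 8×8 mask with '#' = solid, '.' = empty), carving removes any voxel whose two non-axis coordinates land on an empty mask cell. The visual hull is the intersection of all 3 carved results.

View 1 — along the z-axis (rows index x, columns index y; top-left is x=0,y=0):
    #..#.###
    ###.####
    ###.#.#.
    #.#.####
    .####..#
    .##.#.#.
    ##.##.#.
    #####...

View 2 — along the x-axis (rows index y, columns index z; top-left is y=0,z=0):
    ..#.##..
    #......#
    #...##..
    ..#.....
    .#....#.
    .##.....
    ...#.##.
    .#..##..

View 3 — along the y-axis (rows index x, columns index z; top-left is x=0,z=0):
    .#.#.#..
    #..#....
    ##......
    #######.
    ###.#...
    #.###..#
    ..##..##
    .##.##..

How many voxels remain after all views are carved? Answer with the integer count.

remaining voxels: 53

before carving: 512 voxels (8×8×8)
carve view 1 (along z, XY-mask fill 42/64): 336 voxels remain
carve view 2 (along x, YZ-mask fill 19/64): 102 voxels remain
carve view 3 (along y, XZ-mask fill 31/64): 53 voxels remain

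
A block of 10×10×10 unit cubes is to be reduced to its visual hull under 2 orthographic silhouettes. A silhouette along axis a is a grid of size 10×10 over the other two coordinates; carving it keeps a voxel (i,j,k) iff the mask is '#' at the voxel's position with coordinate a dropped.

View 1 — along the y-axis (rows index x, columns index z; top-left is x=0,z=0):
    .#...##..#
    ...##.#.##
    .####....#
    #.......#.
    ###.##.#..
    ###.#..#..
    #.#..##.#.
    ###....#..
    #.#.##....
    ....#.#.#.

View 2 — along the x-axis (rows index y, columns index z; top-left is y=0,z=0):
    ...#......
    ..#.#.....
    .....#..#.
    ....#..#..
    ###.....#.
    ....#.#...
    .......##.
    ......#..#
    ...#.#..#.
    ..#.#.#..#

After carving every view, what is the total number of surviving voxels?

start: 10×10×10 = 1000 voxels
carve view 1 (along y, XZ-mask fill 43/100): 430 voxels remain
carve view 2 (along x, YZ-mask fill 24/100): 105 voxels remain

remaining voxels: 105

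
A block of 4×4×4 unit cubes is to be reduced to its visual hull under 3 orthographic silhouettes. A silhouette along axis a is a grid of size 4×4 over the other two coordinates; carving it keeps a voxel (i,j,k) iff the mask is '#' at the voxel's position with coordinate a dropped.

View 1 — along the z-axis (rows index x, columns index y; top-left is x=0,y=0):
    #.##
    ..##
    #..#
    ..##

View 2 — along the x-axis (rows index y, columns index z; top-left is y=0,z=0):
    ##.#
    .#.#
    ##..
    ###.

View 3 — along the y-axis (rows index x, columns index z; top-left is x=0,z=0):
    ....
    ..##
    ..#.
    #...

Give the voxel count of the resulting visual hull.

remaining voxels: 4

initial block: 4^3 = 64
V1 z: intersect with XY mask (9 set) -- 36 left
V2 x: intersect with YZ mask (10 set) -- 24 left
V3 y: intersect with XZ mask (4 set) -- 4 left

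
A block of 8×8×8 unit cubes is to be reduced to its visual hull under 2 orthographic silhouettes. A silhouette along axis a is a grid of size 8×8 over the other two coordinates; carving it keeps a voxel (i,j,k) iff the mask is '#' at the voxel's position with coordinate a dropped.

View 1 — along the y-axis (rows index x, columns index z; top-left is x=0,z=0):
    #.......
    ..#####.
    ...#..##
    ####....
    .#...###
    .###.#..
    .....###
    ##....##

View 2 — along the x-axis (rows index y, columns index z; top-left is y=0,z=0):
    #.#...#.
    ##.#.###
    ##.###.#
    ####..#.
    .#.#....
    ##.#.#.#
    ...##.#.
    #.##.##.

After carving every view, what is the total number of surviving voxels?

start: 8×8×8 = 512 voxels
step 1: project along y, AND mask (28/64) → |grid| = 224
step 2: project along x, AND mask (35/64) → |grid| = 130

130 voxels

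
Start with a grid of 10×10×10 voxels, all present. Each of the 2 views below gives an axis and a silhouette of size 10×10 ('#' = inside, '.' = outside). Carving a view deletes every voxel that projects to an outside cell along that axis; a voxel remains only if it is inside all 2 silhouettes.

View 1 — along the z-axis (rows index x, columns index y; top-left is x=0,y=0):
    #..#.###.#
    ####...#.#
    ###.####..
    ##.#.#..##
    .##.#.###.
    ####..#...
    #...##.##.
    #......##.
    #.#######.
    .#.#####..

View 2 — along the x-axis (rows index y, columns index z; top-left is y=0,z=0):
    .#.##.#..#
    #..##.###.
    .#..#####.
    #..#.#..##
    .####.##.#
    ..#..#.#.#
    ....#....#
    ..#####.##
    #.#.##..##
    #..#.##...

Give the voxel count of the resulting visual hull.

initial block: 10^3 = 1000
step 1: project along z, AND mask (58/100) → |grid| = 580
step 2: project along x, AND mask (52/100) → |grid| = 305

305 voxels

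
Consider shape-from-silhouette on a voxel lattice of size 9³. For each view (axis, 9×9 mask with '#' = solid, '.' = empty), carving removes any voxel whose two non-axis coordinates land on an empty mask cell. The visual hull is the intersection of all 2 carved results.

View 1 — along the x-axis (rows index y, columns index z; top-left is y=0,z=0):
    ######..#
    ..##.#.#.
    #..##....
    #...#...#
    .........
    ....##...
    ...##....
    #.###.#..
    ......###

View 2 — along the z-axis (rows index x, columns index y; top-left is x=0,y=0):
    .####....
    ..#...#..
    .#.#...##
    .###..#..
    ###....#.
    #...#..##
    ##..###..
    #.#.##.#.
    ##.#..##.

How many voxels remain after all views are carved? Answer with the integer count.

full grid |V| = 729
  1. axis=0 (YZ plane), |mask|=29  ⇒  voxels=261
  2. axis=2 (XY plane), |mask|=37  ⇒  voxels=129

voxel count = 129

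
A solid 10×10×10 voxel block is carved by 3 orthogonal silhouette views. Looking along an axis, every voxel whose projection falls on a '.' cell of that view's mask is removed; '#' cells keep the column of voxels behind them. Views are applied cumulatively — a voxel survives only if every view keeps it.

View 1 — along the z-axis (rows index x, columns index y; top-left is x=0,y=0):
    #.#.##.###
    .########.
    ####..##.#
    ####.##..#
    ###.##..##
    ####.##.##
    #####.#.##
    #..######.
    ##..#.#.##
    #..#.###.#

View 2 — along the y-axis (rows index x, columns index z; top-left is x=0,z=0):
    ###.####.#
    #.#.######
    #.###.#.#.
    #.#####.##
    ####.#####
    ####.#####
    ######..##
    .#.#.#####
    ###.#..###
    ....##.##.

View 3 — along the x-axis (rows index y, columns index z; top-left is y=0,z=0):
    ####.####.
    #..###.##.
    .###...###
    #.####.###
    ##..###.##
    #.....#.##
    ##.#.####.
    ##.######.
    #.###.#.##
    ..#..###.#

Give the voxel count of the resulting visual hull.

full grid |V| = 1000
V1 z: intersect with XY mask (71 set) -- 710 left
V2 y: intersect with XZ mask (74 set) -- 532 left
V3 x: intersect with YZ mask (66 set) -- 350 left

|visual hull| = 350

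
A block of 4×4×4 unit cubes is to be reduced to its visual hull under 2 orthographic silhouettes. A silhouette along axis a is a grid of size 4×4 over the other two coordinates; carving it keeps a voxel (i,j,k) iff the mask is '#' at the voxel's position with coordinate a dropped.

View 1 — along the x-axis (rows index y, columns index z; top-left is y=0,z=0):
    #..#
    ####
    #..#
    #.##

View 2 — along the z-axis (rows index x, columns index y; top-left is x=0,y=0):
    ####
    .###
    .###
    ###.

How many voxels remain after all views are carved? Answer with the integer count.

remaining voxels: 37

full grid |V| = 64
carve view 1 (along x, YZ-mask fill 11/16): 44 voxels remain
carve view 2 (along z, XY-mask fill 13/16): 37 voxels remain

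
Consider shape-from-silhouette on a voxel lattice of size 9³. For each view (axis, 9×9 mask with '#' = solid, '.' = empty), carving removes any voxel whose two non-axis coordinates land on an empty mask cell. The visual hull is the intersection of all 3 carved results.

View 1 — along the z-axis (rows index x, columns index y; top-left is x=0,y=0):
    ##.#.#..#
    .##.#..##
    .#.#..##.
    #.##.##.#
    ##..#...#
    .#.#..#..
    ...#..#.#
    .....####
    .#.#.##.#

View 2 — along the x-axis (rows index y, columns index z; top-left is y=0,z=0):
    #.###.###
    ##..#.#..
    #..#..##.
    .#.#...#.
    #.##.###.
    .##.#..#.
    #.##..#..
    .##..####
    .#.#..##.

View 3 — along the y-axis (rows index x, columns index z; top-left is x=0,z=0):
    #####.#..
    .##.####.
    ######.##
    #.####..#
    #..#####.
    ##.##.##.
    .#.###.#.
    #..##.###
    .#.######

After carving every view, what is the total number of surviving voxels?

full grid |V| = 729
carve view 1 (along z, XY-mask fill 39/81): 351 voxels remain
carve view 2 (along x, YZ-mask fill 42/81): 169 voxels remain
carve view 3 (along y, XZ-mask fill 56/81): 121 voxels remain

121 voxels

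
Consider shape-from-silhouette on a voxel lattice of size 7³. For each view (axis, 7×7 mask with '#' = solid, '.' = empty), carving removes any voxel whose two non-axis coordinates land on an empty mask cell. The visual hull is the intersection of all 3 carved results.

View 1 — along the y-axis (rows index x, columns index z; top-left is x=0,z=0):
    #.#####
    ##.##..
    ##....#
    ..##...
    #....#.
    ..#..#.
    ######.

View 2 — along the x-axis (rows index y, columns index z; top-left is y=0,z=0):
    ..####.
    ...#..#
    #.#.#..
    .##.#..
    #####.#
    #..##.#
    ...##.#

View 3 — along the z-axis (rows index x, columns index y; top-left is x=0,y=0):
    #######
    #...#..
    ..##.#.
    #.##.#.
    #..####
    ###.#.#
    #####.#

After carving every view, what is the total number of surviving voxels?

start: 7×7×7 = 343 voxels
step 1: project along y, AND mask (25/49) → |grid| = 175
step 2: project along x, AND mask (25/49) → |grid| = 87
step 3: project along z, AND mask (32/49) → |grid| = 63

|visual hull| = 63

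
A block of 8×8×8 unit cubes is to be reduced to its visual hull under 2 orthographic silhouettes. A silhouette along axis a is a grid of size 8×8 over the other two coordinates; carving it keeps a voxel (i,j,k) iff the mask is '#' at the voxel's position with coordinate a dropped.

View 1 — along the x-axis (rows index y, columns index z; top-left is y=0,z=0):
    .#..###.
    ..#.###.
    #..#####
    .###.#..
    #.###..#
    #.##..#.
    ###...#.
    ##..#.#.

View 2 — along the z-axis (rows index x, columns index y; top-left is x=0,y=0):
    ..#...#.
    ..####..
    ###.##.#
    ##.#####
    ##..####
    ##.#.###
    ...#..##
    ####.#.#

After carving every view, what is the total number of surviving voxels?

before carving: 512 voxels (8×8×8)
V1 x: intersect with YZ mask (35 set) -- 280 left
V2 z: intersect with XY mask (40 set) -- 172 left

172 voxels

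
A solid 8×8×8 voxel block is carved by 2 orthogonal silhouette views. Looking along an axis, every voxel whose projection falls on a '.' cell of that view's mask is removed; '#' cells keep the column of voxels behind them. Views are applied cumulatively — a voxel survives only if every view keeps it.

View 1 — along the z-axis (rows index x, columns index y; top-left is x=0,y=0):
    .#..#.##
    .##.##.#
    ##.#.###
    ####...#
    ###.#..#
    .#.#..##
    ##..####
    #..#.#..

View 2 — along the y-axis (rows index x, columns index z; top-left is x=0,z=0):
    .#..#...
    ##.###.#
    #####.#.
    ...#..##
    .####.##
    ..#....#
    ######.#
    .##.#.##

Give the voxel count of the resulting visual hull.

start: 8×8×8 = 512 voxels
carve view 1 (along z, XY-mask fill 38/64): 304 voxels remain
carve view 2 (along y, XZ-mask fill 37/64): 184 voxels remain

184 voxels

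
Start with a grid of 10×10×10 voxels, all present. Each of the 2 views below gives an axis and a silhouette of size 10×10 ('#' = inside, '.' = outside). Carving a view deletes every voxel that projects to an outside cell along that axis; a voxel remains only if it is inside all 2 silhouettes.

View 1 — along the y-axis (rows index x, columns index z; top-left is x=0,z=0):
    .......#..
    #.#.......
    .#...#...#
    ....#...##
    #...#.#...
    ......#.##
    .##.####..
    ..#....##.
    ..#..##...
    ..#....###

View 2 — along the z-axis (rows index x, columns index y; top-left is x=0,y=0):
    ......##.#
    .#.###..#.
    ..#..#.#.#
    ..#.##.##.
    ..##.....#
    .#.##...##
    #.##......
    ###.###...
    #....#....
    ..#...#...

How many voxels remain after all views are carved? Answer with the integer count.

initial block: 10^3 = 1000
after view 1 [y-axis, 31 of 100 cells solid] → remaining = 310
after view 2 [z-axis, 38 of 100 cells solid] → remaining = 114

remaining voxels: 114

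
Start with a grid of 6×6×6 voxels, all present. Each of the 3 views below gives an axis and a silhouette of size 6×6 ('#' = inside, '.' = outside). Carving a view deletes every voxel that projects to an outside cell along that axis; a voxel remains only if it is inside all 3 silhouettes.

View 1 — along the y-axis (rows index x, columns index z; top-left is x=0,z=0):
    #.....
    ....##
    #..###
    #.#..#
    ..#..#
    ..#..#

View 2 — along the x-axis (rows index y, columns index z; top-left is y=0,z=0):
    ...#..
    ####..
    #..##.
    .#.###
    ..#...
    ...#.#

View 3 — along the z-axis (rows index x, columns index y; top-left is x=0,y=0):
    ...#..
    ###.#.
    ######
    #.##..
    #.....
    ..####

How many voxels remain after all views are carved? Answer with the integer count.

remaining voxels: 17

start: 6×6×6 = 216 voxels
[1] y-view keeps 14 columns → grid now 84
[2] x-view keeps 15 columns → grid now 31
[3] z-view keeps 19 columns → grid now 17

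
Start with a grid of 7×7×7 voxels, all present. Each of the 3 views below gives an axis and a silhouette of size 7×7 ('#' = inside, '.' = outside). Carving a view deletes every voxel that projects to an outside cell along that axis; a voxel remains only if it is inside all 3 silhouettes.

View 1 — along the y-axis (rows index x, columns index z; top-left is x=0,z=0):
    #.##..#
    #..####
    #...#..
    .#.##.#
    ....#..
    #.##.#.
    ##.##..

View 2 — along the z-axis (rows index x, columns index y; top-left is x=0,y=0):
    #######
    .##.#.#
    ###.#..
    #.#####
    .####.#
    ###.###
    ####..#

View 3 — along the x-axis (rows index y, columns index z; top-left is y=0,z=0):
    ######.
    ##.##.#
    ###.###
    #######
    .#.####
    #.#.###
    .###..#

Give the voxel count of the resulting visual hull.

|visual hull| = 98

initial block: 7^3 = 343
V1 y: intersect with XZ mask (24 set) -- 168 left
V2 z: intersect with XY mask (37 set) -- 129 left
V3 x: intersect with YZ mask (38 set) -- 98 left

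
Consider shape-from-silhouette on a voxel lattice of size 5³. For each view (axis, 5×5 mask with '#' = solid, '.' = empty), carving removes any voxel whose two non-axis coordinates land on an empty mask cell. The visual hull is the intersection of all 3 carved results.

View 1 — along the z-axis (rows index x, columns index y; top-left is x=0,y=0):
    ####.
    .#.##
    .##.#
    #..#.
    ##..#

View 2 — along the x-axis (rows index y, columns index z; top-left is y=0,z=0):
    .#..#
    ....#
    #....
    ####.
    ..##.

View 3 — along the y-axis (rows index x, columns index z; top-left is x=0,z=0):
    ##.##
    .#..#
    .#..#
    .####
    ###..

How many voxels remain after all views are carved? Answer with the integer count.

before carving: 125 voxels (5×5×5)
carve view 1 (along z, XY-mask fill 15/25): 75 voxels remain
carve view 2 (along x, YZ-mask fill 10/25): 30 voxels remain
carve view 3 (along y, XZ-mask fill 15/25): 17 voxels remain

voxel count = 17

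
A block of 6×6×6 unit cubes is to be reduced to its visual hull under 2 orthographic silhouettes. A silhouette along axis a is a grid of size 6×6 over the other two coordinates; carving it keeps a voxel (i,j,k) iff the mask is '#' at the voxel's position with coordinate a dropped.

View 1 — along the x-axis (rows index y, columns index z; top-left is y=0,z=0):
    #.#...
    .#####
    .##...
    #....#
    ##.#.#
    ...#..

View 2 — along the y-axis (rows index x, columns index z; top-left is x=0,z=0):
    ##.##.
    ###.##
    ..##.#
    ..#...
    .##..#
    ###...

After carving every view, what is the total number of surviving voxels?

start: 6×6×6 = 216 voxels
step 1: project along x, AND mask (16/36) → |grid| = 96
step 2: project along y, AND mask (19/36) → |grid| = 53

|visual hull| = 53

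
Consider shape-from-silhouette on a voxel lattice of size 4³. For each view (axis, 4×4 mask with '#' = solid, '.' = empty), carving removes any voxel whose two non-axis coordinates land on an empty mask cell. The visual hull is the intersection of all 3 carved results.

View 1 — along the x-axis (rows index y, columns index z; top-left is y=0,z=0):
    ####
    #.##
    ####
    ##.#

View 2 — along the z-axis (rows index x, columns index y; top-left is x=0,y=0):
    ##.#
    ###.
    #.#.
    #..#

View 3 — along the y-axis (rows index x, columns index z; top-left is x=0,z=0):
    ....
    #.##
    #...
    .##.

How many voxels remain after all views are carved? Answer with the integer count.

start: 4×4×4 = 64 voxels
carve view 1 (along x, YZ-mask fill 14/16): 56 voxels remain
carve view 2 (along z, XY-mask fill 10/16): 36 voxels remain
carve view 3 (along y, XZ-mask fill 6/16): 14 voxels remain

14 voxels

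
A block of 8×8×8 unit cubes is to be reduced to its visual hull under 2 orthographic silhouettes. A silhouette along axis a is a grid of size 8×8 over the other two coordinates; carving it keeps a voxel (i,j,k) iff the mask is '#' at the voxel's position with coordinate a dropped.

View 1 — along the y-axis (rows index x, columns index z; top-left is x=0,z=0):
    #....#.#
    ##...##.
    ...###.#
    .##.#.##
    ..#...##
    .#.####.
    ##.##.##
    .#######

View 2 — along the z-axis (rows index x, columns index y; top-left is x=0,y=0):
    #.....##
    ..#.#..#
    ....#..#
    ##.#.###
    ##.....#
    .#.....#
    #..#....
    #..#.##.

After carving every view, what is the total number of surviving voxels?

118 voxels

start: 8×8×8 = 512 voxels
  1. axis=1 (XZ plane), |mask|=37  ⇒  voxels=296
  2. axis=2 (XY plane), |mask|=25  ⇒  voxels=118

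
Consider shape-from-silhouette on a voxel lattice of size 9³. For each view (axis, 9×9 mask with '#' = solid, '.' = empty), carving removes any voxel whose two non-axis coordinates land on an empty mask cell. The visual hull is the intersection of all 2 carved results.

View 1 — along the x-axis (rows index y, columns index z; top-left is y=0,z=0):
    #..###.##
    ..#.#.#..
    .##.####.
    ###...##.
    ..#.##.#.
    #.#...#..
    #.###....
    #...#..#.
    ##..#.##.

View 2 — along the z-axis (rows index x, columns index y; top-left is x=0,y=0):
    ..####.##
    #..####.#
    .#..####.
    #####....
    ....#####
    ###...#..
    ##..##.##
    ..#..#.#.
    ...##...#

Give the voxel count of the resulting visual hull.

|visual hull| = 182

full grid |V| = 729
  1. axis=0 (YZ plane), |mask|=39  ⇒  voxels=351
  2. axis=2 (XY plane), |mask|=43  ⇒  voxels=182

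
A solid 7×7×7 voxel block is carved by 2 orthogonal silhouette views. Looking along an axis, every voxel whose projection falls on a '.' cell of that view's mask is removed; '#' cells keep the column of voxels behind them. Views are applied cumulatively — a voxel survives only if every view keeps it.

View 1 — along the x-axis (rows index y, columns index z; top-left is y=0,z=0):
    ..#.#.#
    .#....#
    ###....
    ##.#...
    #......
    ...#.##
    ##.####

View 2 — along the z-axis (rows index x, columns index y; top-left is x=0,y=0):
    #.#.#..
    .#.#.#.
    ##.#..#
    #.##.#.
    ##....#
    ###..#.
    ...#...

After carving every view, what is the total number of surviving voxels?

full grid |V| = 343
[1] x-view keeps 21 columns → grid now 147
[2] z-view keeps 22 columns → grid now 66

66 voxels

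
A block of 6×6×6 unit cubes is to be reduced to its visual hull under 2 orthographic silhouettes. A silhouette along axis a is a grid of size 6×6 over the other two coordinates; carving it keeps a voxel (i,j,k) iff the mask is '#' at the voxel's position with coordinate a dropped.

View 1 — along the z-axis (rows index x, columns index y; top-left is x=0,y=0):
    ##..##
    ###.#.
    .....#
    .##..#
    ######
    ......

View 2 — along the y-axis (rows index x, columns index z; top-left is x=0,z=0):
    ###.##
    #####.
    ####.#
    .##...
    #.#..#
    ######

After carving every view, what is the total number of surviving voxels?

before carving: 216 voxels (6×6×6)
V1 z: intersect with XY mask (18 set) -- 108 left
V2 y: intersect with XZ mask (26 set) -- 69 left

69 voxels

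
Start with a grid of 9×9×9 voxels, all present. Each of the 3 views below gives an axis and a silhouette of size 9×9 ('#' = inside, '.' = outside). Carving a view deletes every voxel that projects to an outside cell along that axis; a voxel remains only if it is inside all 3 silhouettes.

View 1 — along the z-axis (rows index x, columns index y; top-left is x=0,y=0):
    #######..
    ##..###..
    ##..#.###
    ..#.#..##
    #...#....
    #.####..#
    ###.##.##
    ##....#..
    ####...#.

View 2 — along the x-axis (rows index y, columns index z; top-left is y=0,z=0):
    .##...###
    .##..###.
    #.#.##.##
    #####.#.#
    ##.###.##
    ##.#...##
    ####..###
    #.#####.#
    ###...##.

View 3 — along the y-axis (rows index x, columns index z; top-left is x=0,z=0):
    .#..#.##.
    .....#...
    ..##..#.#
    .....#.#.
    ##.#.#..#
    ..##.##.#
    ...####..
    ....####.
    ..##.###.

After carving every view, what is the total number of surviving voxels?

|visual hull| = 106

full grid |V| = 729
after view 1 [z-axis, 45 of 81 cells solid] → remaining = 405
after view 2 [x-axis, 54 of 81 cells solid] → remaining = 266
after view 3 [y-axis, 34 of 81 cells solid] → remaining = 106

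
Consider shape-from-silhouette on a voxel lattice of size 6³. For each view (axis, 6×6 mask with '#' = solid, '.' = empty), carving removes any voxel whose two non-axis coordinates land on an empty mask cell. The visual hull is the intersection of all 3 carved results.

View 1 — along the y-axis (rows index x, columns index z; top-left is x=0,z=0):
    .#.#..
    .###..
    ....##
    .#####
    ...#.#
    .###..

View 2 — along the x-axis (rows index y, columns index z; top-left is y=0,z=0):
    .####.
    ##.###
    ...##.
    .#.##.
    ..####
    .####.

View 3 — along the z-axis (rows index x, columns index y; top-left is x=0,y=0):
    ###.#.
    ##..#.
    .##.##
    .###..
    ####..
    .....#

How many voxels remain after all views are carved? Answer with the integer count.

initial block: 6^3 = 216
after view 1 [y-axis, 17 of 36 cells solid] → remaining = 102
after view 2 [x-axis, 22 of 36 cells solid] → remaining = 73
after view 3 [z-axis, 19 of 36 cells solid] → remaining = 36

remaining voxels: 36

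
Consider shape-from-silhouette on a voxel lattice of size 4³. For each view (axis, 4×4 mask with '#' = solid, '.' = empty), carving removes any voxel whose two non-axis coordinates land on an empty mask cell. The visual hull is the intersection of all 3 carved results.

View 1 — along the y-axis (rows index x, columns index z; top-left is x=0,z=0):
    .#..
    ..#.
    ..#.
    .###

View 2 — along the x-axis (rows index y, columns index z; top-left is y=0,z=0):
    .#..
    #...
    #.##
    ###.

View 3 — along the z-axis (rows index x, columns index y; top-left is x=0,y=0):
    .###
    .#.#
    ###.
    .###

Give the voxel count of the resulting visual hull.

|visual hull| = 7

start: 4×4×4 = 64 voxels
carve view 1 (along y, XZ-mask fill 6/16): 24 voxels remain
carve view 2 (along x, YZ-mask fill 8/16): 11 voxels remain
carve view 3 (along z, XY-mask fill 11/16): 7 voxels remain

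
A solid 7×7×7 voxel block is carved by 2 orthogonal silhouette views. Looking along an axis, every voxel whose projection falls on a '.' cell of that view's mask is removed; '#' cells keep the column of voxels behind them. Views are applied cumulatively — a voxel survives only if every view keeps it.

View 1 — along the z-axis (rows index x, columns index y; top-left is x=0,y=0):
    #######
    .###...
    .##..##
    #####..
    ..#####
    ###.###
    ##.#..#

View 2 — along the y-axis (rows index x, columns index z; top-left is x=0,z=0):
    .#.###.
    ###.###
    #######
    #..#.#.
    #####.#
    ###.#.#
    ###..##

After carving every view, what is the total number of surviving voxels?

remaining voxels: 169

initial block: 7^3 = 343
  1. axis=2 (XY plane), |mask|=34  ⇒  voxels=238
  2. axis=1 (XZ plane), |mask|=36  ⇒  voxels=169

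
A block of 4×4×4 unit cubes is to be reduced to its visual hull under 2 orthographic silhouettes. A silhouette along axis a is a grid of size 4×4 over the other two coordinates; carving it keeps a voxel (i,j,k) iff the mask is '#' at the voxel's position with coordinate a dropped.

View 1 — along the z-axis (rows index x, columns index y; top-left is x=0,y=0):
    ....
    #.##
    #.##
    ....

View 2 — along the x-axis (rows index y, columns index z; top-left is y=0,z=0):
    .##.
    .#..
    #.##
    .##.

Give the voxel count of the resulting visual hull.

14 voxels

start: 4×4×4 = 64 voxels
V1 z: intersect with XY mask (6 set) -- 24 left
V2 x: intersect with YZ mask (8 set) -- 14 left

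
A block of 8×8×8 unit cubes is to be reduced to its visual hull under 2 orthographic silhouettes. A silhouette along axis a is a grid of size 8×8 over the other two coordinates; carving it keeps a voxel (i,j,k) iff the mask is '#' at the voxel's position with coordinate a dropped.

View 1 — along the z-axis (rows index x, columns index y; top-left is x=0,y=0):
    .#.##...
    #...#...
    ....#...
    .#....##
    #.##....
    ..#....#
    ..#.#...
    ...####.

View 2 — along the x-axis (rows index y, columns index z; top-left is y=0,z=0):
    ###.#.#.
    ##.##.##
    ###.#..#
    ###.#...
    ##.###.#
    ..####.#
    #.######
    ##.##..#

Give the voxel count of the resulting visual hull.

full grid |V| = 512
step 1: project along z, AND mask (20/64) → |grid| = 160
step 2: project along x, AND mask (43/64) → |grid| = 108

remaining voxels: 108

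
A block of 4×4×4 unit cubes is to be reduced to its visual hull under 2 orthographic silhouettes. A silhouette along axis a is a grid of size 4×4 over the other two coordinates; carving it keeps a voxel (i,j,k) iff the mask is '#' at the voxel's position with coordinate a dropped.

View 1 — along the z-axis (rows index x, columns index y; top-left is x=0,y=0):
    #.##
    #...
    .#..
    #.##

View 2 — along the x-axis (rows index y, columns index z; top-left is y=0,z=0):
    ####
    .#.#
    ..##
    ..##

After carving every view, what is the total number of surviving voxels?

initial block: 4^3 = 64
carve view 1 (along z, XY-mask fill 8/16): 32 voxels remain
carve view 2 (along x, YZ-mask fill 10/16): 22 voxels remain

voxel count = 22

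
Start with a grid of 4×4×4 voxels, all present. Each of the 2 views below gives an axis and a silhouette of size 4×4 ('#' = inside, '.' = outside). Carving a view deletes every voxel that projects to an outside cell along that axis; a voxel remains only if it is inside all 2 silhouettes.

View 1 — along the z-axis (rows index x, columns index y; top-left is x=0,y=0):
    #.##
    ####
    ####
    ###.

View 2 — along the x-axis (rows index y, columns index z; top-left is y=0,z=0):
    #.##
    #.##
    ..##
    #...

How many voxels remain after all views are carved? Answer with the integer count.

remaining voxels: 32

full grid |V| = 64
V1 z: intersect with XY mask (14 set) -- 56 left
V2 x: intersect with YZ mask (9 set) -- 32 left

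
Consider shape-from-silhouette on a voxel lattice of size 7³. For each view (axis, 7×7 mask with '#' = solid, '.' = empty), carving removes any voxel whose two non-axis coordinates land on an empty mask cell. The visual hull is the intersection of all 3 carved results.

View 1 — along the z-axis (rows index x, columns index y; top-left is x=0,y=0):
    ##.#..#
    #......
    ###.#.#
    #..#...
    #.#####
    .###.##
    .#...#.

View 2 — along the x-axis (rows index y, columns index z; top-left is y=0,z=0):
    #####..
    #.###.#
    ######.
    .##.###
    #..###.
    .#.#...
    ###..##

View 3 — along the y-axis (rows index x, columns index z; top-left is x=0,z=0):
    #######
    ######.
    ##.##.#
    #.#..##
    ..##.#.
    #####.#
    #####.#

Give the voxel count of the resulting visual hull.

full grid |V| = 343
[1] z-view keeps 25 columns → grid now 175
[2] x-view keeps 32 columns → grid now 117
[3] y-view keeps 37 columns → grid now 87

87 voxels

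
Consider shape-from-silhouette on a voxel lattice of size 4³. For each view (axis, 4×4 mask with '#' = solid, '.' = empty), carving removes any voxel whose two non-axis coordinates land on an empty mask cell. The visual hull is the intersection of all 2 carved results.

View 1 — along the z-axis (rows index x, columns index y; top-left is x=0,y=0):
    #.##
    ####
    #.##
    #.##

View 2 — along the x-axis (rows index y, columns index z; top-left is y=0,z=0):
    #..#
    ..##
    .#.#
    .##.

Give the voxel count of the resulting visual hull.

26 voxels

start: 4×4×4 = 64 voxels
  1. axis=2 (XY plane), |mask|=13  ⇒  voxels=52
  2. axis=0 (YZ plane), |mask|=8  ⇒  voxels=26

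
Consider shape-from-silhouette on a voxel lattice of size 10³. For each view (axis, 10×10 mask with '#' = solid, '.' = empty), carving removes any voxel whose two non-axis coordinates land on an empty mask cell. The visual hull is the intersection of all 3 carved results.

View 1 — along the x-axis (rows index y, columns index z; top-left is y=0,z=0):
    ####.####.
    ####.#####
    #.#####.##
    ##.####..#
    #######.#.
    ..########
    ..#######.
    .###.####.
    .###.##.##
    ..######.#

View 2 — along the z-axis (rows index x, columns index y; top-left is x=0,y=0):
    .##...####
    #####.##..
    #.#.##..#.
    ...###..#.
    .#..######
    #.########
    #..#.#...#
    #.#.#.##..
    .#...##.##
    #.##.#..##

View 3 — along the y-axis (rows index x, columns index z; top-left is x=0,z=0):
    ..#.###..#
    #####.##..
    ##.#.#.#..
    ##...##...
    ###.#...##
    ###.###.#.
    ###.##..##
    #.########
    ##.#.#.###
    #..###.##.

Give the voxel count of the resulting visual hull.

start: 10×10×10 = 1000 voxels
  1. axis=0 (YZ plane), |mask|=76  ⇒  voxels=760
  2. axis=2 (XY plane), |mask|=58  ⇒  voxels=439
  3. axis=1 (XZ plane), |mask|=63  ⇒  voxels=274

|visual hull| = 274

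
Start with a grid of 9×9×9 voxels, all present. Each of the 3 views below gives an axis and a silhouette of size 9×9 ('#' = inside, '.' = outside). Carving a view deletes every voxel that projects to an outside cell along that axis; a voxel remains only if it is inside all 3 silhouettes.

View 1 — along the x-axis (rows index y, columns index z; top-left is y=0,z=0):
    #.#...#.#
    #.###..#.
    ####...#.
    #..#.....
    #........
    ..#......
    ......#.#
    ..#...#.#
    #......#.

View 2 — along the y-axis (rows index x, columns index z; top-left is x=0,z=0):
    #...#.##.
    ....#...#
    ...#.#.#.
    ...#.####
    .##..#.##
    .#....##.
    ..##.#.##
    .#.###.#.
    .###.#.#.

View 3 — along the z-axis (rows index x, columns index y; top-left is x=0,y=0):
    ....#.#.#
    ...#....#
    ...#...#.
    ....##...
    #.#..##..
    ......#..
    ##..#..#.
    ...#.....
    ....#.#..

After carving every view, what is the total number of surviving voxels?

before carving: 729 voxels (9×9×9)
carve view 1 (along x, YZ-mask fill 25/81): 225 voxels remain
carve view 2 (along y, XZ-mask fill 37/81): 88 voxels remain
carve view 3 (along z, XY-mask fill 21/81): 21 voxels remain

remaining voxels: 21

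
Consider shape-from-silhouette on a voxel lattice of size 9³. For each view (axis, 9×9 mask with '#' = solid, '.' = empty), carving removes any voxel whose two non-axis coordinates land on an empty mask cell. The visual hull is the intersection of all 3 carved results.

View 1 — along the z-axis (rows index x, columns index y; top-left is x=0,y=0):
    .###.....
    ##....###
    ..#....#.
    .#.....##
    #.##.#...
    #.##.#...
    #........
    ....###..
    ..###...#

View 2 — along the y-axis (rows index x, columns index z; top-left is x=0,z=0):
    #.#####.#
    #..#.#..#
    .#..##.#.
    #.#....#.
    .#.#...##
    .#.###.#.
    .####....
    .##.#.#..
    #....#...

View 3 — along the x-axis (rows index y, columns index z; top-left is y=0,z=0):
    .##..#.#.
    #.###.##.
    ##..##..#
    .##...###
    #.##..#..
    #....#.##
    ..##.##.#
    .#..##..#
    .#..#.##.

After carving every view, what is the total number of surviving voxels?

initial block: 9^3 = 729
  1. axis=2 (XY plane), |mask|=29  ⇒  voxels=261
  2. axis=1 (XZ plane), |mask|=37  ⇒  voxels=118
  3. axis=0 (YZ plane), |mask|=41  ⇒  voxels=58

|visual hull| = 58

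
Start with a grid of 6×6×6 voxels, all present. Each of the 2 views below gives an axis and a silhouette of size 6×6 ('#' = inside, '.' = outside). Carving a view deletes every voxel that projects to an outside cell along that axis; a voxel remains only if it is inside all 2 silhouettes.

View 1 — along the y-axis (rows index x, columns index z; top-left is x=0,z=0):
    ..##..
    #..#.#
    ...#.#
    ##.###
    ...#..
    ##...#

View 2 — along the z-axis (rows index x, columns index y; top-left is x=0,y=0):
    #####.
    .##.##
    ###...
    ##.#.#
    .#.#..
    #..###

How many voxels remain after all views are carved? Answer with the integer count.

initial block: 6^3 = 216
after view 1 [y-axis, 16 of 36 cells solid] → remaining = 96
after view 2 [z-axis, 22 of 36 cells solid] → remaining = 62

62 voxels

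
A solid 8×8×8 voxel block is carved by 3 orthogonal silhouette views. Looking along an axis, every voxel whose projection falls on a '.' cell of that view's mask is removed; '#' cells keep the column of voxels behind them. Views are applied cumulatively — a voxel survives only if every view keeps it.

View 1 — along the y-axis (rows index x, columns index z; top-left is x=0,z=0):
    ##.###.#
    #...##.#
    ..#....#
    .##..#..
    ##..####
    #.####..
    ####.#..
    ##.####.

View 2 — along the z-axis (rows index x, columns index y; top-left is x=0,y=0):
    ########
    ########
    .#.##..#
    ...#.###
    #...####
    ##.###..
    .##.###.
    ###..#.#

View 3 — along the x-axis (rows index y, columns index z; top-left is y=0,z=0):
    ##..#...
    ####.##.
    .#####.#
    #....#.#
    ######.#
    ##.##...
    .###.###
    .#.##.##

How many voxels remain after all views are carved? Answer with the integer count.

remaining voxels: 140

before carving: 512 voxels (8×8×8)
step 1: project along y, AND mask (37/64) → |grid| = 296
step 2: project along z, AND mask (44/64) → |grid| = 210
step 3: project along x, AND mask (40/64) → |grid| = 140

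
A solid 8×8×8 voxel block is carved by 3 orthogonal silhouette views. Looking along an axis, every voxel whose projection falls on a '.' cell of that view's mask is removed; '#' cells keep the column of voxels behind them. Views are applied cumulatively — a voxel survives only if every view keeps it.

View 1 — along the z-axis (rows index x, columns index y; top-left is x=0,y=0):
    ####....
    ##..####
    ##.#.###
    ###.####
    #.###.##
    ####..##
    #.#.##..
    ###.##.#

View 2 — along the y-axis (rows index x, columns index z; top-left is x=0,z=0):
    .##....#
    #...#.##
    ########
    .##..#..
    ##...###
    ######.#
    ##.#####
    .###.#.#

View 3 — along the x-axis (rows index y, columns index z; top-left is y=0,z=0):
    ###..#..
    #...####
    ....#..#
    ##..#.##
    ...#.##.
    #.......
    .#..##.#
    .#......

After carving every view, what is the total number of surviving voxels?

before carving: 512 voxels (8×8×8)
step 1: project along z, AND mask (45/64) → |grid| = 360
step 2: project along y, AND mask (42/64) → |grid| = 235
step 3: project along x, AND mask (25/64) → |grid| = 94

remaining voxels: 94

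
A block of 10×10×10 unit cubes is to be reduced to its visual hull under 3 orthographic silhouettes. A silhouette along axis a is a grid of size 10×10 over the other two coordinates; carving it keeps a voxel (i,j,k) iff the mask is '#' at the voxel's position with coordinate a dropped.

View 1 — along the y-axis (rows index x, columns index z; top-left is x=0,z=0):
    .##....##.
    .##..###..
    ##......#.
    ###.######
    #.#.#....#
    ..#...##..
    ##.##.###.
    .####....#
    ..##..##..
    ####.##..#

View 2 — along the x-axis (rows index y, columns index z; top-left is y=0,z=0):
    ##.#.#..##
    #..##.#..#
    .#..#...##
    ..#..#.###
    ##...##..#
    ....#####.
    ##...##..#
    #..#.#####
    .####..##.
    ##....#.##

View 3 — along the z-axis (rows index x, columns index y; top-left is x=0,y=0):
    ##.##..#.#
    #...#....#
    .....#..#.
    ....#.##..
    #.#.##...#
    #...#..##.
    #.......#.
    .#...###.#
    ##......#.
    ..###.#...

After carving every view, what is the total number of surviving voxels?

full grid |V| = 1000
step 1: project along y, AND mask (51/100) → |grid| = 510
step 2: project along x, AND mask (53/100) → |grid| = 258
step 3: project along z, AND mask (37/100) → |grid| = 90

|visual hull| = 90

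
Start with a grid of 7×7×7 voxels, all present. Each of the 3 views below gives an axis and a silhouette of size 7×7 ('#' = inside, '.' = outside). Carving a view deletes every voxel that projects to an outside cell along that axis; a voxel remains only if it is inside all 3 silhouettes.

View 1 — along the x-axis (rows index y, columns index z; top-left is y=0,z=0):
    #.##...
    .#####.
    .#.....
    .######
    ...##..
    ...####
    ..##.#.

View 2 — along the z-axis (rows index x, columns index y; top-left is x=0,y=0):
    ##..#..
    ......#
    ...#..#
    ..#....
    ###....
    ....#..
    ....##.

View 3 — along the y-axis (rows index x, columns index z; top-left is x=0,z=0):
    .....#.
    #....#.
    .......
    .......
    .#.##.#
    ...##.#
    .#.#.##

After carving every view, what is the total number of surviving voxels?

remaining voxels: 13

initial block: 7^3 = 343
[1] x-view keeps 24 columns → grid now 168
[2] z-view keeps 13 columns → grid now 40
[3] y-view keeps 14 columns → grid now 13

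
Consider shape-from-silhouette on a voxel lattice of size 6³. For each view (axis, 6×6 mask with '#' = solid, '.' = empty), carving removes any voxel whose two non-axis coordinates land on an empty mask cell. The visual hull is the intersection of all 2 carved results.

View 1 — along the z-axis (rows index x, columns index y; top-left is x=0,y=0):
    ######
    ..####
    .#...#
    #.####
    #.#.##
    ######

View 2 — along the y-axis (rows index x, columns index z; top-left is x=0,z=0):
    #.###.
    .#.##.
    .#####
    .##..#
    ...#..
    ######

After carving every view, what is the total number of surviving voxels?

initial block: 6^3 = 216
V1 z: intersect with XY mask (27 set) -- 162 left
V2 y: intersect with XZ mask (22 set) -- 101 left

voxel count = 101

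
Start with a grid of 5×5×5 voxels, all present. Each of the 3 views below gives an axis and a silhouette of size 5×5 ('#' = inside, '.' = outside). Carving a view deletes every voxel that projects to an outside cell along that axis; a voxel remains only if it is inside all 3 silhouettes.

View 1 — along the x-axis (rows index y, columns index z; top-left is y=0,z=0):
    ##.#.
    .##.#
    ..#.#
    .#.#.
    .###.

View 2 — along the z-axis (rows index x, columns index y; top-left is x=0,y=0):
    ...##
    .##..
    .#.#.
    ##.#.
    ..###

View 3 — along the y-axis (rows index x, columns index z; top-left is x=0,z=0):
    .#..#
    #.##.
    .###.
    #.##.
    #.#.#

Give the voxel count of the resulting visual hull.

voxel count = 15

before carving: 125 voxels (5×5×5)
  1. axis=0 (YZ plane), |mask|=13  ⇒  voxels=65
  2. axis=2 (XY plane), |mask|=12  ⇒  voxels=30
  3. axis=1 (XZ plane), |mask|=14  ⇒  voxels=15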